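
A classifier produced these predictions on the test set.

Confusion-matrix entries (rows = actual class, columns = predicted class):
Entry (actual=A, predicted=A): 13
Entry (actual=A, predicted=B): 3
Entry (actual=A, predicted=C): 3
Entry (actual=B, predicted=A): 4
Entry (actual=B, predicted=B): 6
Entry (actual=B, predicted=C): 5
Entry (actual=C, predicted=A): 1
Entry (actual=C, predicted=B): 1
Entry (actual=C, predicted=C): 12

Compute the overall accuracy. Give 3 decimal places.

Accuracy = trace / total = (13+6+12=31) / 48 = 31/48 = 0.646

0.646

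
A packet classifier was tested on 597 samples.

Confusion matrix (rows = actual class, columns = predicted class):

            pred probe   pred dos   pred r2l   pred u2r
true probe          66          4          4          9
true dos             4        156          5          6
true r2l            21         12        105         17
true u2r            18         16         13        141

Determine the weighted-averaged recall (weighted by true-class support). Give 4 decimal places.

Per-class recall (TP/(TP+FN)):
  probe: TP=66, FN=4+4+9=17 → 66/83 = 0.79518
  dos: TP=156, FN=4+5+6=15 → 156/171 = 0.91228
  r2l: TP=105, FN=21+12+17=50 → 105/155 = 0.67742
  u2r: TP=141, FN=18+16+13=47 → 141/188 = 0.75000
Weighted-recall = Σ (supportᵢ/N)·recallᵢ with N=597: (83/597)·0.79518 + (171/597)·0.91228 + (155/597)·0.67742 + (188/597)·0.75000 = 0.7839

0.7839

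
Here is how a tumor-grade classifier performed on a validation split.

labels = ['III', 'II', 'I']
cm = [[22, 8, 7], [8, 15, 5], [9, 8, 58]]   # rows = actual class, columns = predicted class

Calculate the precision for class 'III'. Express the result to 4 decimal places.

0.5641

Treat 'III' as positive and all other classes as negative.
precision = TP/(TP+FP).
III: TP=22, FP=8+9=17 → 22/39 = 0.56410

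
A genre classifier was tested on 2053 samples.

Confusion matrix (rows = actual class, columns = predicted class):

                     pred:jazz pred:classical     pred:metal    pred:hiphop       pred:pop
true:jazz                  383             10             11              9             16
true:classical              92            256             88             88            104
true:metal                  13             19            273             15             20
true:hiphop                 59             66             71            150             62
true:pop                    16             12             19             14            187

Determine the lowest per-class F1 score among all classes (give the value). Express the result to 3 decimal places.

Per-class F1 score (2·TP/(2·TP+FP+FN)):
  jazz: TP=383, FP=92+13+59+16=180, FN=10+11+9+16=46 → 766/992 = 0.7722
  classical: TP=256, FP=10+19+66+12=107, FN=92+88+88+104=372 → 512/991 = 0.5166
  metal: TP=273, FP=11+88+71+19=189, FN=13+19+15+20=67 → 546/802 = 0.6808
  hiphop: TP=150, FP=9+88+15+14=126, FN=59+66+71+62=258 → 300/684 = 0.4386
  pop: TP=187, FP=16+104+20+62=202, FN=16+12+19+14=61 → 374/637 = 0.5871
Lowest is class 'hiphop' with F1 score = 0.439.

0.439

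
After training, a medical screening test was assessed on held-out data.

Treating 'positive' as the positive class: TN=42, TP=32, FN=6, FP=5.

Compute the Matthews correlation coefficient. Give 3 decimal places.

0.738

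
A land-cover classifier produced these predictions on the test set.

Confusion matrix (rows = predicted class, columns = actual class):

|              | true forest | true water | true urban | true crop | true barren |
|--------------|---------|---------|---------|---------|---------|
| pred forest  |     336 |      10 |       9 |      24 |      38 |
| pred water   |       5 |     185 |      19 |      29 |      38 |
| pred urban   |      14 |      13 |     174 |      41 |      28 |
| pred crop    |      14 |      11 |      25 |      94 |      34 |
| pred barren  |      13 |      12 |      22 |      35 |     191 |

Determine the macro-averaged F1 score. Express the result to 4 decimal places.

Per-class F1 score (2·TP/(2·TP+FP+FN)):
  forest: TP=336, FP=10+9+24+38=81, FN=5+14+14+13=46 → 672/799 = 0.84105
  water: TP=185, FP=5+19+29+38=91, FN=10+13+11+12=46 → 370/507 = 0.72978
  urban: TP=174, FP=14+13+41+28=96, FN=9+19+25+22=75 → 348/519 = 0.67052
  crop: TP=94, FP=14+11+25+34=84, FN=24+29+41+35=129 → 188/401 = 0.46883
  barren: TP=191, FP=13+12+22+35=82, FN=38+38+28+34=138 → 382/602 = 0.63455
Macro-F1 score = mean = (0.84105 + 0.72978 + 0.67052 + 0.46883 + 0.63455) / 5 = 0.6689

0.6689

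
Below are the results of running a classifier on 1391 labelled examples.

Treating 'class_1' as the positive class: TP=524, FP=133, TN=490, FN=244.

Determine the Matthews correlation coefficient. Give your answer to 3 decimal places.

MCC = (TP·TN − FP·FN) / √((TP+FP)(TP+FN)(TN+FP)(TN+FN))
Numerator = 524·490 − 133·244 = 224308
Denominator = √(657·768·623·734) = √230733522432 = 480347.2936
MCC = 224308 / 480347.2936 = 0.467

0.467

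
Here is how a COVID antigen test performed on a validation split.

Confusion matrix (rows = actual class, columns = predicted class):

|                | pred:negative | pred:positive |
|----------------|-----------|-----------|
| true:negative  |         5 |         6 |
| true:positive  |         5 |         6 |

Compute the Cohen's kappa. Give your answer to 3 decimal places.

Observed agreement pₒ = trace/N = 11/22 = 0.5000
Expected agreement pₑ = Σ (rowᵢ·colᵢ)/N² = (11·10 + 11·12)/22² = 0.5000
κ = (pₒ − pₑ)/(1 − pₑ) = (0.5000 − 0.5000)/(1 − 0.5000) = 0.000

0.000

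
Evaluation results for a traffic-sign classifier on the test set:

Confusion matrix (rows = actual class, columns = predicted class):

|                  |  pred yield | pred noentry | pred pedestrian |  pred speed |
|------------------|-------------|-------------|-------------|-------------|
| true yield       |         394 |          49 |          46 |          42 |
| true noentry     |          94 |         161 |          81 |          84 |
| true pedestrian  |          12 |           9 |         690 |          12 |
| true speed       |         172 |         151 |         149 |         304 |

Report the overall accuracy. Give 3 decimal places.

Accuracy = trace / total = (394+161+690+304=1549) / 2450 = 1549/2450 = 0.632

0.632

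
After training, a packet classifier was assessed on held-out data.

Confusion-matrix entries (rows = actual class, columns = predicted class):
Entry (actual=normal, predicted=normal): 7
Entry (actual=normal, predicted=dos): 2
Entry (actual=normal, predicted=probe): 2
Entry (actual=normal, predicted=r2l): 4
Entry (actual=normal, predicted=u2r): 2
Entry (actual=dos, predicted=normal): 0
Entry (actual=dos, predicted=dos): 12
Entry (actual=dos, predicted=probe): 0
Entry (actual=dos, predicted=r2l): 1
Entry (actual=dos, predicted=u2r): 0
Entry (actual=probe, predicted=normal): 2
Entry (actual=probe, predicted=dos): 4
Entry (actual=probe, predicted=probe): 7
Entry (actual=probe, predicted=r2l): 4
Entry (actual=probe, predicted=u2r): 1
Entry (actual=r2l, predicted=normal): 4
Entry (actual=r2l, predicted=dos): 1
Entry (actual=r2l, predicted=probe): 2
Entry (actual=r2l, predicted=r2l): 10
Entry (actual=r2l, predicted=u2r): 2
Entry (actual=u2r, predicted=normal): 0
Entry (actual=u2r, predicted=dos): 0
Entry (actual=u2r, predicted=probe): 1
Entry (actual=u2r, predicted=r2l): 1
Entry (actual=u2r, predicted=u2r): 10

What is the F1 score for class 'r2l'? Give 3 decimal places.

0.513

Take TP from the diagonal, FP from the rest of the 'r2l' prediction marginal, FN from the rest of the 'r2l' actual marginal.
F1 score = 2·TP/(2·TP+FP+FN).
r2l: TP=10, FP=4+1+4+1=10, FN=4+1+2+2=9 → 20/39 = 0.5128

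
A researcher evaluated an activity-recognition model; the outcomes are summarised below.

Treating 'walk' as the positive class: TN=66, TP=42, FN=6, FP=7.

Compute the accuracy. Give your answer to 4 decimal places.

Accuracy = (TP+TN)/N = (42+66)/121 = 0.8926

0.8926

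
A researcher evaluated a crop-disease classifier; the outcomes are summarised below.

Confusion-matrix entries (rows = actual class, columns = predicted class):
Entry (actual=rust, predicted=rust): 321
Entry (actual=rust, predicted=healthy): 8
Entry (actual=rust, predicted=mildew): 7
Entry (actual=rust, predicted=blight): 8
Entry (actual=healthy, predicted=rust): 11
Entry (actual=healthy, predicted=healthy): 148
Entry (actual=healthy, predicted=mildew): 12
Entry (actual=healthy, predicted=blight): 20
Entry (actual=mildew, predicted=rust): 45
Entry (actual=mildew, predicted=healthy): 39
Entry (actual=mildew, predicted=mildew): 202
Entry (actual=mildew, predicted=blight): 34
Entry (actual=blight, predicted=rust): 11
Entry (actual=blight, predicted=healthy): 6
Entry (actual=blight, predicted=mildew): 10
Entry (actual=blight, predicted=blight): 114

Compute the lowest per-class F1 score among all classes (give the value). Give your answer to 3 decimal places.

0.719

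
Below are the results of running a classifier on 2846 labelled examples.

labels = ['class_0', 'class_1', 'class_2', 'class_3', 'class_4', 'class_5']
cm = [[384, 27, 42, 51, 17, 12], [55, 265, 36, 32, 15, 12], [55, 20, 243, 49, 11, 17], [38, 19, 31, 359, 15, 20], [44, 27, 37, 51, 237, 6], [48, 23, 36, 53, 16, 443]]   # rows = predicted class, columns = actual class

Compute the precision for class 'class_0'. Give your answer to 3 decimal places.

0.720

Take TP from the diagonal, FP from the rest of the 'class_0' prediction marginal, FN from the rest of the 'class_0' actual marginal.
precision = TP/(TP+FP).
class_0: TP=384, FP=27+42+51+17+12=149 → 384/533 = 0.7205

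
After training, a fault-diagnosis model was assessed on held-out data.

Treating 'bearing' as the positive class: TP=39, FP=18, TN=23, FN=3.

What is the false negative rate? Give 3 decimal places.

FNR = FN/(FN+TP) = 3/(3+39) = 0.071

0.071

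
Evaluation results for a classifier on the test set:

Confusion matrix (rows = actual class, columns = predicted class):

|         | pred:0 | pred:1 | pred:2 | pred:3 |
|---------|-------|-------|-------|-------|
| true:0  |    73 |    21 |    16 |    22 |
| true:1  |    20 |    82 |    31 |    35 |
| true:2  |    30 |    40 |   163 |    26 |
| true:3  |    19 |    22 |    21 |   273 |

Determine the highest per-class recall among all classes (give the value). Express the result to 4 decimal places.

Per-class recall (TP/(TP+FN)):
  0: TP=73, FN=21+16+22=59 → 73/132 = 0.55303
  1: TP=82, FN=20+31+35=86 → 82/168 = 0.48810
  2: TP=163, FN=30+40+26=96 → 163/259 = 0.62934
  3: TP=273, FN=19+22+21=62 → 273/335 = 0.81493
Highest is class '3' with recall = 0.8149.

0.8149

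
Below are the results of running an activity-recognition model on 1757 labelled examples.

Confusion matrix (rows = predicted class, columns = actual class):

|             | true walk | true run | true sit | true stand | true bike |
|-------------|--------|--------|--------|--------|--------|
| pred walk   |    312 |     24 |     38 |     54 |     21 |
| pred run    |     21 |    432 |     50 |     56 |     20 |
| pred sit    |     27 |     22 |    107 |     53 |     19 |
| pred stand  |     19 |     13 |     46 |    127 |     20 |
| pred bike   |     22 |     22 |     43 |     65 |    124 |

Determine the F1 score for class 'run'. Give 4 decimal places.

Treat 'run' as positive and all other classes as negative.
F1 score = 2·TP/(2·TP+FP+FN).
run: TP=432, FP=21+50+56+20=147, FN=24+22+13+22=81 → 864/1092 = 0.79121

0.7912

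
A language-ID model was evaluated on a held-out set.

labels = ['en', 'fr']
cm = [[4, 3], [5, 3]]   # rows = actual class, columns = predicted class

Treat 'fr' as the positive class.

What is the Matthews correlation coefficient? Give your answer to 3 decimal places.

-0.055

MCC = (TP·TN − FP·FN) / √((TP+FP)(TP+FN)(TN+FP)(TN+FN))
Numerator = 3·4 − 3·5 = -3
Denominator = √(6·8·7·9) = √3024 = 54.9909
MCC = -3 / 54.9909 = -0.055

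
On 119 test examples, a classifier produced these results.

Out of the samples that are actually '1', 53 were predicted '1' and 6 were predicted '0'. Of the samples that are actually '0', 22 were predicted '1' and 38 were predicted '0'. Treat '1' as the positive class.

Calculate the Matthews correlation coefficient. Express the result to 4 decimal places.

0.5506

MCC = (TP·TN − FP·FN) / √((TP+FP)(TP+FN)(TN+FP)(TN+FN))
Numerator = 53·38 − 22·6 = 1882
Denominator = √(75·59·60·44) = √11682000 = 3417.8941
MCC = 1882 / 3417.8941 = 0.5506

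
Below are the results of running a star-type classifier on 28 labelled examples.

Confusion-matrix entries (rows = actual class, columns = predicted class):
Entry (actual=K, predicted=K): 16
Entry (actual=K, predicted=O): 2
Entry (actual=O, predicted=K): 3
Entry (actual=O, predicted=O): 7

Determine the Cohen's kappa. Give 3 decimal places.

0.602

Observed agreement pₒ = trace/N = 23/28 = 0.8214
Expected agreement pₑ = Σ (rowᵢ·colᵢ)/N² = (18·19 + 10·9)/28² = 0.5510
κ = (pₒ − pₑ)/(1 − pₑ) = (0.8214 − 0.5510)/(1 − 0.5510) = 0.602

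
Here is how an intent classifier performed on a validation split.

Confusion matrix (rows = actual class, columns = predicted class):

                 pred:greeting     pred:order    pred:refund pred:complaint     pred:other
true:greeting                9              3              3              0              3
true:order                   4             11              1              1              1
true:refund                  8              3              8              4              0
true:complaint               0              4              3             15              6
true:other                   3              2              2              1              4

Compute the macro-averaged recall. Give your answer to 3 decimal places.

Per-class recall (TP/(TP+FN)):
  greeting: TP=9, FN=3+3+0+3=9 → 9/18 = 0.5000
  order: TP=11, FN=4+1+1+1=7 → 11/18 = 0.6111
  refund: TP=8, FN=8+3+4+0=15 → 8/23 = 0.3478
  complaint: TP=15, FN=0+4+3+6=13 → 15/28 = 0.5357
  other: TP=4, FN=3+2+2+1=8 → 4/12 = 0.3333
Macro-recall = mean = (0.5000 + 0.6111 + 0.3478 + 0.5357 + 0.3333) / 5 = 0.466

0.466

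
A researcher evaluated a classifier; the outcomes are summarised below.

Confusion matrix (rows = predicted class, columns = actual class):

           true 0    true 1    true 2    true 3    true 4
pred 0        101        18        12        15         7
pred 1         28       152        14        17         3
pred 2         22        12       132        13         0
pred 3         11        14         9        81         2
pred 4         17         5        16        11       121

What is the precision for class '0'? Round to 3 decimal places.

One-vs-rest for '0': TP = diagonal; FP = other classes predicted '0'; FN = '0' predicted as other.
precision = TP/(TP+FP).
0: TP=101, FP=18+12+15+7=52 → 101/153 = 0.6601

0.660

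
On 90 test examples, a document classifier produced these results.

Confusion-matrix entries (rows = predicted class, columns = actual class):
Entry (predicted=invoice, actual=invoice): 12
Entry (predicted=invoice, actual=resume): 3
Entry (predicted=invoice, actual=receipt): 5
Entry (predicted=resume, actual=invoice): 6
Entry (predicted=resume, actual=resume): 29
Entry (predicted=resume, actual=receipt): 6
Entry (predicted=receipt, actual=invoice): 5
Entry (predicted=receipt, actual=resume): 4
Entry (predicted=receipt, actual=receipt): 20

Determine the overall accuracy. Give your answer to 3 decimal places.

0.678

Accuracy = trace / total = (12+29+20=61) / 90 = 61/90 = 0.678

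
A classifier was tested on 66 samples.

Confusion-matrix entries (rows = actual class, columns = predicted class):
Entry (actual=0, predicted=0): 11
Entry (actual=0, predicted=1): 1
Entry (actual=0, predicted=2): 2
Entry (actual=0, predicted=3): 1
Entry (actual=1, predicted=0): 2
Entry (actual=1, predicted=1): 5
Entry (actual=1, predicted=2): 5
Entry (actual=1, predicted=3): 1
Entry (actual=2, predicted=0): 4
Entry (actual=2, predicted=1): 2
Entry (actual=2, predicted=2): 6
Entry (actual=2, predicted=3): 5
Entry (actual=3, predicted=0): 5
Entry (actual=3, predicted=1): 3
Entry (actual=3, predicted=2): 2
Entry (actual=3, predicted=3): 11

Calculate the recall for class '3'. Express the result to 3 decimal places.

Take TP from the diagonal, FP from the rest of the '3' prediction marginal, FN from the rest of the '3' actual marginal.
recall = TP/(TP+FN).
3: TP=11, FN=5+3+2=10 → 11/21 = 0.5238

0.524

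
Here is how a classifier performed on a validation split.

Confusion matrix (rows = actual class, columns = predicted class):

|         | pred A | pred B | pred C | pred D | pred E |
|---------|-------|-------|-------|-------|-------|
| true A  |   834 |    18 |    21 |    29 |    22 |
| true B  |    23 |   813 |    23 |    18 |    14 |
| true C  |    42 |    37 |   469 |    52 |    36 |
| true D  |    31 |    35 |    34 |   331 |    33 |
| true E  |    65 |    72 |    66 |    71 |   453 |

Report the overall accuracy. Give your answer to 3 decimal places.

0.796

Accuracy = trace / total = (834+813+469+331+453=2900) / 3642 = 2900/3642 = 0.796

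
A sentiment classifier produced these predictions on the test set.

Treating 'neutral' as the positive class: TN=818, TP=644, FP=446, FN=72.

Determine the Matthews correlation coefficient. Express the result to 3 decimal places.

0.528

MCC = (TP·TN − FP·FN) / √((TP+FP)(TP+FN)(TN+FP)(TN+FN))
Numerator = 644·818 − 446·72 = 494680
Denominator = √(1090·716·1264·890) = √877963782400 = 936997.2158
MCC = 494680 / 936997.2158 = 0.528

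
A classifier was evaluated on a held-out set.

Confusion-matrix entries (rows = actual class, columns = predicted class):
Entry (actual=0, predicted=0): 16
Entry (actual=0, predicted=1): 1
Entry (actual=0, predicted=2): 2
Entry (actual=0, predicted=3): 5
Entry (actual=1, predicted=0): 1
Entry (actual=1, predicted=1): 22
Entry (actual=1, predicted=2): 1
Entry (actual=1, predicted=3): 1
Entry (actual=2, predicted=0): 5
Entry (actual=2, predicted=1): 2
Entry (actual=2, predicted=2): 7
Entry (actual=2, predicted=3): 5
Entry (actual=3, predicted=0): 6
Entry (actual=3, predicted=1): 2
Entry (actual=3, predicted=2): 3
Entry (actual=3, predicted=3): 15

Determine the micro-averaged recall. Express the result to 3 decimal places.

Micro-averaging pools counts across classes: ΣTP=60, ΣFP=34, ΣFN=34.
Micro-recall = TP/(TP+FN) on pooled counts = 0.638 (equals overall accuracy in single-label multiclass).

0.638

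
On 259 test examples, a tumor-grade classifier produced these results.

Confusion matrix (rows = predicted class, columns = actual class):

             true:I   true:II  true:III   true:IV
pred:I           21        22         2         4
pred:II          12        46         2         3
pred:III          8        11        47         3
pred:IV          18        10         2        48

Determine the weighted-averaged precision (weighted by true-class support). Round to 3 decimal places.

Per-class precision (TP/(TP+FP)):
  I: TP=21, FP=22+2+4=28 → 21/49 = 0.4286
  II: TP=46, FP=12+2+3=17 → 46/63 = 0.7302
  III: TP=47, FP=8+11+3=22 → 47/69 = 0.6812
  IV: TP=48, FP=18+10+2=30 → 48/78 = 0.6154
Weighted-precision = Σ (supportᵢ/N)·precisionᵢ with N=259: (59/259)·0.4286 + (89/259)·0.7302 + (53/259)·0.6812 + (58/259)·0.6154 = 0.626

0.626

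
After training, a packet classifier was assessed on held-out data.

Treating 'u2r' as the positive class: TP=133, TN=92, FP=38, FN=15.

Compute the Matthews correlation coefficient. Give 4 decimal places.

MCC = (TP·TN − FP·FN) / √((TP+FP)(TP+FN)(TN+FP)(TN+FN))
Numerator = 133·92 − 38·15 = 11666
Denominator = √(171·148·130·107) = √352034280 = 18762.5766
MCC = 11666 / 18762.5766 = 0.6218

0.6218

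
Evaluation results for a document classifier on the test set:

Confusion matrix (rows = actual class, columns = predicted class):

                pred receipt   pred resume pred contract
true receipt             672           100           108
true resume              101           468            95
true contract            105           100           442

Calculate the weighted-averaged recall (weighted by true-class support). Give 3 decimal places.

0.722

Per-class recall (TP/(TP+FN)):
  receipt: TP=672, FN=100+108=208 → 672/880 = 0.7636
  resume: TP=468, FN=101+95=196 → 468/664 = 0.7048
  contract: TP=442, FN=105+100=205 → 442/647 = 0.6832
Weighted-recall = Σ (supportᵢ/N)·recallᵢ with N=2191: (880/2191)·0.7636 + (664/2191)·0.7048 + (647/2191)·0.6832 = 0.722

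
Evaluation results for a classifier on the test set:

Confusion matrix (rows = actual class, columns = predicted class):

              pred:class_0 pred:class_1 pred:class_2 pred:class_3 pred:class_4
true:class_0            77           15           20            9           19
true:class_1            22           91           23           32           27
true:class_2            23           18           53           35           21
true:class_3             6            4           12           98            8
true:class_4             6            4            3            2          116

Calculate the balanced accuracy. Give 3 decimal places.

0.604

Balanced accuracy = mean of per-class recall.
  class_0: recall = 77/140 = 0.5500
  class_1: recall = 91/195 = 0.4667
  class_2: recall = 53/150 = 0.3533
  class_3: recall = 98/128 = 0.7656
  class_4: recall = 116/131 = 0.8855
Mean = (0.5500 + 0.4667 + 0.3533 + 0.7656 + 0.8855) / 5 = 0.604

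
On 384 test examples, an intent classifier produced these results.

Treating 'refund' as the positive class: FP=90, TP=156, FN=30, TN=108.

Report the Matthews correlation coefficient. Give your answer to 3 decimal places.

MCC = (TP·TN − FP·FN) / √((TP+FP)(TP+FN)(TN+FP)(TN+FN))
Numerator = 156·108 − 90·30 = 14148
Denominator = √(246·186·198·138) = √1250236944 = 35358.6898
MCC = 14148 / 35358.6898 = 0.400

0.400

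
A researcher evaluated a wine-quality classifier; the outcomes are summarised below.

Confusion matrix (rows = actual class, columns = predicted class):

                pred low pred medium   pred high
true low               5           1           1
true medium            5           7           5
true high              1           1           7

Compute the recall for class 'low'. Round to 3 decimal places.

0.714

Take TP from the diagonal, FP from the rest of the 'low' prediction marginal, FN from the rest of the 'low' actual marginal.
recall = TP/(TP+FN).
low: TP=5, FN=1+1=2 → 5/7 = 0.7143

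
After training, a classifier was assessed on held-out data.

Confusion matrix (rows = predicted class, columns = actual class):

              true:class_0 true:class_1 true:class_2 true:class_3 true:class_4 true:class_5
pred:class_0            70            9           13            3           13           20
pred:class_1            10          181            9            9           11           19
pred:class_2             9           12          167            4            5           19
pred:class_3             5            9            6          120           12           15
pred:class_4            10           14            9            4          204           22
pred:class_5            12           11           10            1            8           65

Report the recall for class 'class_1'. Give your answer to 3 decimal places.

One-vs-rest for 'class_1': TP = diagonal; FP = other classes predicted 'class_1'; FN = 'class_1' predicted as other.
recall = TP/(TP+FN).
class_1: TP=181, FN=9+12+9+14+11=55 → 181/236 = 0.7669

0.767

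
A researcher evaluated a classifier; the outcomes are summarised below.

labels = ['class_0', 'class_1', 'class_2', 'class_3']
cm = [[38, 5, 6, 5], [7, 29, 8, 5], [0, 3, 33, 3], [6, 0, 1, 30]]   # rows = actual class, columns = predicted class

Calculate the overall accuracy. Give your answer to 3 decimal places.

Accuracy = trace / total = (38+29+33+30=130) / 179 = 130/179 = 0.726

0.726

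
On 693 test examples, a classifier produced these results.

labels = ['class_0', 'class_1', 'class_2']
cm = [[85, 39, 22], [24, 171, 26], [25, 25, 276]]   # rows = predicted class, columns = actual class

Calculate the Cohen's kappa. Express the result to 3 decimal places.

0.632

Observed agreement pₒ = trace/N = 532/693 = 0.7677
Expected agreement pₑ = Σ (rowᵢ·colᵢ)/N² = (134·146 + 235·221 + 324·326)/693² = 0.3688
κ = (pₒ − pₑ)/(1 − pₑ) = (0.7677 − 0.3688)/(1 − 0.3688) = 0.632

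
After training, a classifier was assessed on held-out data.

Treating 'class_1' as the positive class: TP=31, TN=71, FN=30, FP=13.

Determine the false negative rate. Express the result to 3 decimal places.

0.492

FNR = FN/(FN+TP) = 30/(30+31) = 0.492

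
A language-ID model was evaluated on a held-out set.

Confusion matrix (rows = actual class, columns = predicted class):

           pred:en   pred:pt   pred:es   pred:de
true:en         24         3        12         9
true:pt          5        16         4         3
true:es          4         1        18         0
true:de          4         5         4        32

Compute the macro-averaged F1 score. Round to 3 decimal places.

Per-class F1 score (2·TP/(2·TP+FP+FN)):
  en: TP=24, FP=5+4+4=13, FN=3+12+9=24 → 48/85 = 0.5647
  pt: TP=16, FP=3+1+5=9, FN=5+4+3=12 → 32/53 = 0.6038
  es: TP=18, FP=12+4+4=20, FN=4+1+0=5 → 36/61 = 0.5902
  de: TP=32, FP=9+3+0=12, FN=4+5+4=13 → 64/89 = 0.7191
Macro-F1 score = mean = (0.5647 + 0.6038 + 0.5902 + 0.7191) / 4 = 0.619

0.619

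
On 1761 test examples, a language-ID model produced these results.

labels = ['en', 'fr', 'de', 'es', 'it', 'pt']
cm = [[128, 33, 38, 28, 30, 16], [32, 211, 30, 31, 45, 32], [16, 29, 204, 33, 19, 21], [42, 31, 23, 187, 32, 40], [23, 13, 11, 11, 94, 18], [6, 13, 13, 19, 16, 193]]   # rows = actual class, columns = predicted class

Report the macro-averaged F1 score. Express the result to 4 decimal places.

Per-class F1 score (2·TP/(2·TP+FP+FN)):
  en: TP=128, FP=32+16+42+23+6=119, FN=33+38+28+30+16=145 → 256/520 = 0.49231
  fr: TP=211, FP=33+29+31+13+13=119, FN=32+30+31+45+32=170 → 422/711 = 0.59353
  de: TP=204, FP=38+30+23+11+13=115, FN=16+29+33+19+21=118 → 408/641 = 0.63651
  es: TP=187, FP=28+31+33+11+19=122, FN=42+31+23+32+40=168 → 374/664 = 0.56325
  it: TP=94, FP=30+45+19+32+16=142, FN=23+13+11+11+18=76 → 188/406 = 0.46305
  pt: TP=193, FP=16+32+21+40+18=127, FN=6+13+13+19+16=67 → 386/580 = 0.66552
Macro-F1 score = mean = (0.49231 + 0.59353 + 0.63651 + 0.56325 + 0.46305 + 0.66552) / 6 = 0.5690

0.5690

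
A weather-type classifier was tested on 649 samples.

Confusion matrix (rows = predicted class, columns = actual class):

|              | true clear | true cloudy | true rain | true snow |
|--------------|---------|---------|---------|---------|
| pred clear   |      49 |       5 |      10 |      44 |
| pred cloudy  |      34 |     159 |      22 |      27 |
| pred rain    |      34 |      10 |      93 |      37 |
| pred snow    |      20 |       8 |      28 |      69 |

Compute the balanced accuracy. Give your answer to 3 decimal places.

Balanced accuracy = mean of per-class recall.
  clear: recall = 49/137 = 0.3577
  cloudy: recall = 159/182 = 0.8736
  rain: recall = 93/153 = 0.6078
  snow: recall = 69/177 = 0.3898
Mean = (0.3577 + 0.8736 + 0.6078 + 0.3898) / 4 = 0.557

0.557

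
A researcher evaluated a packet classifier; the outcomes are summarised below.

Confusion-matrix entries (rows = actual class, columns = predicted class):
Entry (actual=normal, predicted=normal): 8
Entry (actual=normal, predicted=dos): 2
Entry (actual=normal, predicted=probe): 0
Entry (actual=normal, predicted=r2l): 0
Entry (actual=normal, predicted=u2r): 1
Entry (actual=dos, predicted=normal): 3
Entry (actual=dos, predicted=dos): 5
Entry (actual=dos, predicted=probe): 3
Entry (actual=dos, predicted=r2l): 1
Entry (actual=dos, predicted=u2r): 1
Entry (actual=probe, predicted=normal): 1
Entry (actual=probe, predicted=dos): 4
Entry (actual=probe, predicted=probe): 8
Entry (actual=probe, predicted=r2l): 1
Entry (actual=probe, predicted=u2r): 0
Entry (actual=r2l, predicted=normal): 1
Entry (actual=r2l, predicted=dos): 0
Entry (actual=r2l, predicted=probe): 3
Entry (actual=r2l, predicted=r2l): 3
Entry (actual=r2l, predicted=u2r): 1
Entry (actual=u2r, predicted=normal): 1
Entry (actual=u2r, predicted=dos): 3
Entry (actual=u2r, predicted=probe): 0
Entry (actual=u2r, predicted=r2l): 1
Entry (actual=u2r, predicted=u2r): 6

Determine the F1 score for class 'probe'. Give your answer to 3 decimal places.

F1 score = 2·TP/(2·TP+FP+FN).
probe: TP=8, FP=0+3+3+0=6, FN=1+4+1+0=6 → 16/28 = 0.5714

0.571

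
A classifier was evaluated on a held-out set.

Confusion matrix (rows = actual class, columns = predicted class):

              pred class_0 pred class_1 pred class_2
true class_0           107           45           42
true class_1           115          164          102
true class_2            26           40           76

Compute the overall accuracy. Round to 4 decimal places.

0.4840

Accuracy = trace / total = (107+164+76=347) / 717 = 347/717 = 0.4840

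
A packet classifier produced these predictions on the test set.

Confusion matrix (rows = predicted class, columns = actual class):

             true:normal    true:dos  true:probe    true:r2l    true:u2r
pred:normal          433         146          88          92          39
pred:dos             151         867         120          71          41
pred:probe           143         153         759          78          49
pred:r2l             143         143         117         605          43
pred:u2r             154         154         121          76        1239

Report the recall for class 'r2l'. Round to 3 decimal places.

0.656

One-vs-rest for 'r2l': TP = diagonal; FP = other classes predicted 'r2l'; FN = 'r2l' predicted as other.
recall = TP/(TP+FN).
r2l: TP=605, FN=92+71+78+76=317 → 605/922 = 0.6562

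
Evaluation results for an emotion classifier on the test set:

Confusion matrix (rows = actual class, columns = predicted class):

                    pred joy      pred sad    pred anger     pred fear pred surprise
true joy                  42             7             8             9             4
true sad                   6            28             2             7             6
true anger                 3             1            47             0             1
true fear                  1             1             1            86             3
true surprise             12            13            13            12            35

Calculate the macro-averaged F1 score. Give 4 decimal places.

Per-class F1 score (2·TP/(2·TP+FP+FN)):
  joy: TP=42, FP=6+3+1+12=22, FN=7+8+9+4=28 → 84/134 = 0.62687
  sad: TP=28, FP=7+1+1+13=22, FN=6+2+7+6=21 → 56/99 = 0.56566
  anger: TP=47, FP=8+2+1+13=24, FN=3+1+0+1=5 → 94/123 = 0.76423
  fear: TP=86, FP=9+7+0+12=28, FN=1+1+1+3=6 → 172/206 = 0.83495
  surprise: TP=35, FP=4+6+1+3=14, FN=12+13+13+12=50 → 70/134 = 0.52239
Macro-F1 score = mean = (0.62687 + 0.56566 + 0.76423 + 0.83495 + 0.52239) / 5 = 0.6628

0.6628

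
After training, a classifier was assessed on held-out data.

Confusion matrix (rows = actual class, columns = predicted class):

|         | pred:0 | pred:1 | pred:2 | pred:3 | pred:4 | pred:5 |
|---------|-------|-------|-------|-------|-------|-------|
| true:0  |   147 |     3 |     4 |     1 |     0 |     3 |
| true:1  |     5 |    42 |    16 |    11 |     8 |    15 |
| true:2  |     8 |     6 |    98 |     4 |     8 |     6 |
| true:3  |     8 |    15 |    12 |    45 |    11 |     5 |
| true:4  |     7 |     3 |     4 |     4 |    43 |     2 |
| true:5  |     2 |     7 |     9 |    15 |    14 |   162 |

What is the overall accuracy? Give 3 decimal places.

Accuracy = trace / total = (147+42+98+45+43+162=537) / 753 = 537/753 = 0.713

0.713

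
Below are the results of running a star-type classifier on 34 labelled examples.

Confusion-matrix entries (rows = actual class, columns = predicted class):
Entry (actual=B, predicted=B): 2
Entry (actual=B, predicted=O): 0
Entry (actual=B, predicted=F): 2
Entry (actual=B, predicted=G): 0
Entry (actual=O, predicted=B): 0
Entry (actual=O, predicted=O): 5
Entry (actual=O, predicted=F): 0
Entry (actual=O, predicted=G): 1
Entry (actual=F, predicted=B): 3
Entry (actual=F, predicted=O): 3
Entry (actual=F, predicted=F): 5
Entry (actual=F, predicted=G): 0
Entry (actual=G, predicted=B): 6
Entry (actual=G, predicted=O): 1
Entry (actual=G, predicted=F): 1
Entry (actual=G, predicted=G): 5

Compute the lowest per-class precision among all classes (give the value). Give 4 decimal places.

0.1818

Per-class precision (TP/(TP+FP)):
  B: TP=2, FP=0+3+6=9 → 2/11 = 0.18182
  O: TP=5, FP=0+3+1=4 → 5/9 = 0.55556
  F: TP=5, FP=2+0+1=3 → 5/8 = 0.62500
  G: TP=5, FP=0+1+0=1 → 5/6 = 0.83333
Lowest is class 'B' with precision = 0.1818.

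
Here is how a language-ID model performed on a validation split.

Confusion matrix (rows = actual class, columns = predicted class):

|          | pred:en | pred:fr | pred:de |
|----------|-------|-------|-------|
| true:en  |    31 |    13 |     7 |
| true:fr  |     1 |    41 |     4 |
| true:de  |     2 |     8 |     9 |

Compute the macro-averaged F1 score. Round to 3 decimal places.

0.650

Per-class F1 score (2·TP/(2·TP+FP+FN)):
  en: TP=31, FP=1+2=3, FN=13+7=20 → 62/85 = 0.7294
  fr: TP=41, FP=13+8=21, FN=1+4=5 → 82/108 = 0.7593
  de: TP=9, FP=7+4=11, FN=2+8=10 → 18/39 = 0.4615
Macro-F1 score = mean = (0.7294 + 0.7593 + 0.4615) / 3 = 0.650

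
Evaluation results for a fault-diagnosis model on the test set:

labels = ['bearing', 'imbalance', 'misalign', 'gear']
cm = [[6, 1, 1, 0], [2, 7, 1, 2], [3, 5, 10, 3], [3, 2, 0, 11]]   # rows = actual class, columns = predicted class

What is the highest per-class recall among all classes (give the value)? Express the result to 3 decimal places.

0.750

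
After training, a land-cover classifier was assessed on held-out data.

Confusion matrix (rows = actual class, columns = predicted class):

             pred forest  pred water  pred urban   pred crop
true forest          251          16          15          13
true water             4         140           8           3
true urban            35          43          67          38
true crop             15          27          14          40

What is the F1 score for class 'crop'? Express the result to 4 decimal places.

F1 score = 2·TP/(2·TP+FP+FN).
crop: TP=40, FP=13+3+38=54, FN=15+27+14=56 → 80/190 = 0.42105

0.4211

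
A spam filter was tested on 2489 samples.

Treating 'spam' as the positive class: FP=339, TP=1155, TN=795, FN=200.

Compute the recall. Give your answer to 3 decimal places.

0.852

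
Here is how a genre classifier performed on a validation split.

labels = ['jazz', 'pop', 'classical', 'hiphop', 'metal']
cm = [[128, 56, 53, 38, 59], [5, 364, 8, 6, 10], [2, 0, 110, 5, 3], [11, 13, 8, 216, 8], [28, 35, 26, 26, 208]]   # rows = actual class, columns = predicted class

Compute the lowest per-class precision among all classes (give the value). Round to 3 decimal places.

0.537

Per-class precision (TP/(TP+FP)):
  jazz: TP=128, FP=5+2+11+28=46 → 128/174 = 0.7356
  pop: TP=364, FP=56+0+13+35=104 → 364/468 = 0.7778
  classical: TP=110, FP=53+8+8+26=95 → 110/205 = 0.5366
  hiphop: TP=216, FP=38+6+5+26=75 → 216/291 = 0.7423
  metal: TP=208, FP=59+10+3+8=80 → 208/288 = 0.7222
Lowest is class 'classical' with precision = 0.537.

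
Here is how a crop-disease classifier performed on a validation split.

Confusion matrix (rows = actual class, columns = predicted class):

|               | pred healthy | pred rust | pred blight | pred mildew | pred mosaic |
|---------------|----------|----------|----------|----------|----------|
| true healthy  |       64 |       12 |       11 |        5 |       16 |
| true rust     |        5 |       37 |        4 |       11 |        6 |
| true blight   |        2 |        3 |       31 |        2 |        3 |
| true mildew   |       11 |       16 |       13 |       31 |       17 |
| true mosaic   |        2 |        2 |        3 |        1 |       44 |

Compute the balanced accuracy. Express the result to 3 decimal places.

0.627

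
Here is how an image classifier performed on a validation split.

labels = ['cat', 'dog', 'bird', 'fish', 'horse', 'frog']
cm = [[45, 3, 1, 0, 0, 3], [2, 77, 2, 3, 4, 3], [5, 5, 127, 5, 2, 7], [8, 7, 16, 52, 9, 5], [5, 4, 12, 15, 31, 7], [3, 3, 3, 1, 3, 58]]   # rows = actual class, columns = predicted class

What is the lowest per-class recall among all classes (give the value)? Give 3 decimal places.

Per-class recall (TP/(TP+FN)):
  cat: TP=45, FN=3+1+0+0+3=7 → 45/52 = 0.8654
  dog: TP=77, FN=2+2+3+4+3=14 → 77/91 = 0.8462
  bird: TP=127, FN=5+5+5+2+7=24 → 127/151 = 0.8411
  fish: TP=52, FN=8+7+16+9+5=45 → 52/97 = 0.5361
  horse: TP=31, FN=5+4+12+15+7=43 → 31/74 = 0.4189
  frog: TP=58, FN=3+3+3+1+3=13 → 58/71 = 0.8169
Lowest is class 'horse' with recall = 0.419.

0.419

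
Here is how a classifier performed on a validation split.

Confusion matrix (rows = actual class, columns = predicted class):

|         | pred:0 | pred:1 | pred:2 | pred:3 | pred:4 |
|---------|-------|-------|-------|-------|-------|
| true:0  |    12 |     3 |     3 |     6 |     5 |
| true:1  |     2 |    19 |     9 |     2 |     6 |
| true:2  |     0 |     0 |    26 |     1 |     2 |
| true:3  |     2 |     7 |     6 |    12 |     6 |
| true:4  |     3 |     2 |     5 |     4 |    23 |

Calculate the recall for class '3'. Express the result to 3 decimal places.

recall = TP/(TP+FN).
3: TP=12, FN=2+7+6+6=21 → 12/33 = 0.3636

0.364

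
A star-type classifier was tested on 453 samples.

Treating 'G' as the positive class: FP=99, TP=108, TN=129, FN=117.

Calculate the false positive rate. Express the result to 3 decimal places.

FPR = FP/(FP+TN) = 99/(99+129) = 0.434

0.434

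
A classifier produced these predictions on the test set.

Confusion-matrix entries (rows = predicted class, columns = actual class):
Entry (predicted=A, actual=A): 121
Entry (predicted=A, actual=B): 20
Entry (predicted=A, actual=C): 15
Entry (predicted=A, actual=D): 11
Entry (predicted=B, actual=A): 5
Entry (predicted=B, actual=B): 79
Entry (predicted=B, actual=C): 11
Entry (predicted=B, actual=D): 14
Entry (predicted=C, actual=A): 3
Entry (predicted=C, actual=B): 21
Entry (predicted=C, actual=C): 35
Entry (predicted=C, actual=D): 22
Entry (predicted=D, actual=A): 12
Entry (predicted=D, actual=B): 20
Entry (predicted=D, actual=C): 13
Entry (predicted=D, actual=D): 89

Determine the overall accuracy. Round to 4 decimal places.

0.6599

Accuracy = trace / total = (121+79+35+89=324) / 491 = 324/491 = 0.6599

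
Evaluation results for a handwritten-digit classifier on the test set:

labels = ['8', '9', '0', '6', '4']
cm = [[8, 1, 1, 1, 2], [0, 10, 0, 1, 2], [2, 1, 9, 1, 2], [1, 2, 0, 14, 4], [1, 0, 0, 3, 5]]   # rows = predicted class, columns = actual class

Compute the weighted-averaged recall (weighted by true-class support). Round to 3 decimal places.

Per-class recall (TP/(TP+FN)):
  8: TP=8, FN=0+2+1+1=4 → 8/12 = 0.6667
  9: TP=10, FN=1+1+2+0=4 → 10/14 = 0.7143
  0: TP=9, FN=1+0+0+0=1 → 9/10 = 0.9000
  6: TP=14, FN=1+1+1+3=6 → 14/20 = 0.7000
  4: TP=5, FN=2+2+2+4=10 → 5/15 = 0.3333
Weighted-recall = Σ (supportᵢ/N)·recallᵢ with N=71: (12/71)·0.6667 + (14/71)·0.7143 + (10/71)·0.9000 + (20/71)·0.7000 + (15/71)·0.3333 = 0.648

0.648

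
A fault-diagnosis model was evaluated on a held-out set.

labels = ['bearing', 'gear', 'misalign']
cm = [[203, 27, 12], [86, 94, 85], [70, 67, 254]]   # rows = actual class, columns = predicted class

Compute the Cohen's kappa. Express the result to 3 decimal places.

0.415

Observed agreement pₒ = trace/N = 551/898 = 0.6136
Expected agreement pₑ = Σ (rowᵢ·colᵢ)/N² = (242·359 + 265·188 + 391·351)/898² = 0.3397
κ = (pₒ − pₑ)/(1 − pₑ) = (0.6136 − 0.3397)/(1 − 0.3397) = 0.415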